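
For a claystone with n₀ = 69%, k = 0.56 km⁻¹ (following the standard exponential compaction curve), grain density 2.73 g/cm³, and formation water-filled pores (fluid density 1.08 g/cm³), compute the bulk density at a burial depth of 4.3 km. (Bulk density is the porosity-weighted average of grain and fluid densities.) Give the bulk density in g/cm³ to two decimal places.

Porosity at depth: n = 0.69·exp(−0.56×4.3) = 0.69×0.0900 = 0.0621
Bulk density: ρ_b = (1−n)ρ_g + n·ρ_f = 0.9379×2.73 + 0.0621×1.08
       = 2.560 + 0.067 = 2.628 g/cm³

2.63 g/cm³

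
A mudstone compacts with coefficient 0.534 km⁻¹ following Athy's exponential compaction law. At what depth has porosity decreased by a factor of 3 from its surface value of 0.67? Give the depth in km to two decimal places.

phi/phi₀ = 1/3 ⇒ exp(−c·z) = 1/3 ⇒ z = ln(3) / c
z = 1.0986 / 0.534 = 2.057 km

2.06 km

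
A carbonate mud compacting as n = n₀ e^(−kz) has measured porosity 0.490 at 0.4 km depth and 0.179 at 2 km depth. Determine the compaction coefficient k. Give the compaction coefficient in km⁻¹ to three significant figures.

Athy: n(z) = n₀ e^(−kz) ⇒ n₁/n₂ = e^{k(z₂−z₁)} ⇒ k = ln(n₁/n₂)/(z₂−z₁)
k = ln(0.49/0.179) / (2 − 0.4) = ln(2.737) / 1.6 = 1.0070 / 1.6 = 0.6294 km⁻¹

0.629 km⁻¹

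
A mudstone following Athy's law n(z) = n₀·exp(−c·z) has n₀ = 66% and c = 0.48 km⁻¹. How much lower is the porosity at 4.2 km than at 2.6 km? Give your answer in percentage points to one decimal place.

10.2 percentage points

n(2.6) = 0.66·e^(−0.48×2.6) = 0.1895
n(4.2) = 0.66·e^(−0.48×4.2) = 0.0879
Δn = 0.1895 − 0.0879 = 0.1016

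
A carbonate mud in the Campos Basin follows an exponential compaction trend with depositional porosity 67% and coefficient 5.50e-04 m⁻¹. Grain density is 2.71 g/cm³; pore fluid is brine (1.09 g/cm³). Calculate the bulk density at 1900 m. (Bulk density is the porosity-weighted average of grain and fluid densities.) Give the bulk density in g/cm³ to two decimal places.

Working in km (1 km = 1000 m; k in km⁻¹ = k in m⁻¹ × 1000):
Porosity at depth: n = 0.67·exp(−0.55×1.9) = 0.67×0.3517 = 0.2356
Bulk density: ρ_b = (1−n)ρ_g + n·ρ_f = 0.7644×2.71 + 0.2356×1.09
       = 2.071 + 0.257 = 2.328 g/cm³

2.33 g/cm³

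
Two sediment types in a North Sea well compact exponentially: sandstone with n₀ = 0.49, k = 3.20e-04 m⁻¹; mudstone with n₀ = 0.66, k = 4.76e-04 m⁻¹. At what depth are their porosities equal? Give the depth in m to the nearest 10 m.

1910 m

Working in km (1 km = 1000 m; k in km⁻¹ = k in m⁻¹ × 1000):
Set n₀ₐ e^(−kₐd) = n₀ᵦ e^(−kᵦd) ⇒ ln(n₀ₐ/n₀ᵦ) = (kₐ − kᵦ)·d
d = ln(0.49/0.66) / (0.32 − 0.476) = -0.2978 / -0.156 = 1.909 km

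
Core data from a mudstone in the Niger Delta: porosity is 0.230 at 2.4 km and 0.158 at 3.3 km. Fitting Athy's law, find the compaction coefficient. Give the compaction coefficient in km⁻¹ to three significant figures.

Athy: phi(z) = phi₀ e^(−βz) ⇒ phi₁/phi₂ = e^{β(z₂−z₁)} ⇒ β = ln(phi₁/phi₂)/(z₂−z₁)
β = ln(0.23/0.158) / (3.3 − 2.4) = ln(1.456) / 0.9 = 0.3755 / 0.9 = 0.4172 km⁻¹

0.417 km⁻¹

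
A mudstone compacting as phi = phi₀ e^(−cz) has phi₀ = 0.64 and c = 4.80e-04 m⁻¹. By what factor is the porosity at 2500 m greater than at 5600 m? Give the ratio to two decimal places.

4.43

Working in km (1 km = 1000 m; c in km⁻¹ = c in m⁻¹ × 1000):
phi(z₁)/phi(z₂) = e^(−c·z₁)/e^(−c·z₂) = e^{c(z₂−z₁)}
= exp(0.48 × 3.1) = exp(1.488) = 4.4282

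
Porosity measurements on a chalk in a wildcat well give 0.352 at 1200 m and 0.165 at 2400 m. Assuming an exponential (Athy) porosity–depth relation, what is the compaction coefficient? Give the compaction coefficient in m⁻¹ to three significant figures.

0.000631 m⁻¹

Working in km (1 km = 1000 m; k in km⁻¹ = k in m⁻¹ × 1000):
Athy: φ(d) = φ₀ e^(−kd) ⇒ φ₁/φ₂ = e^{k(d₂−d₁)} ⇒ k = ln(φ₁/φ₂)/(d₂−d₁)
k = ln(0.352/0.165) / (2.4 − 1.2) = ln(2.133) / 1.2 = 0.7577 / 1.2 = 0.6314 km⁻¹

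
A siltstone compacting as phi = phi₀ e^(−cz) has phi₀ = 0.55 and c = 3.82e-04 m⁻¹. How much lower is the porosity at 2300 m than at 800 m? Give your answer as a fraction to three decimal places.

0.177

Working in km (1 km = 1000 m; c in km⁻¹ = c in m⁻¹ × 1000):
phi(0.8) = 0.55·e^(−0.382×0.8) = 0.4052
phi(2.3) = 0.55·e^(−0.382×2.3) = 0.2285
Δphi = 0.4052 − 0.2285 = 0.1767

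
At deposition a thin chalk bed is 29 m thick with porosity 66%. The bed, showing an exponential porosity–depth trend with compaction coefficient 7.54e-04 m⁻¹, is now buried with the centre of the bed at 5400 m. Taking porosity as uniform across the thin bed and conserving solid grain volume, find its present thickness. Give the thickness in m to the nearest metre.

Working in km (1 km = 1000 m; k in km⁻¹ = k in m⁻¹ × 1000):
Porosity at 5.4 km: phi = 0.66·exp(−0.754×5.4) = 0.0113
Solid-volume conservation: h(1−phi) = h₀(1−phi₀) ⇒ h = h₀·(1−phi₀)/(1−phi)
h = 0.029 × (1 − 0.66)/(1 − 0.0113) = 0.029 × 0.3439 = 0.0100 km

10 m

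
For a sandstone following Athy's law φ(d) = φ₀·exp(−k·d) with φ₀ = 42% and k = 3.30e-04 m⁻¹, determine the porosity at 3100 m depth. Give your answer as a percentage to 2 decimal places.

15.10%

Working in km (1 km = 1000 m; k in km⁻¹ = k in m⁻¹ × 1000):
φ = φ₀·exp(−k·d) = 0.42 × exp(−0.33 × 3.1) = 0.42 × exp(−1.023)
  = 0.42 × 0.3595 = 0.1510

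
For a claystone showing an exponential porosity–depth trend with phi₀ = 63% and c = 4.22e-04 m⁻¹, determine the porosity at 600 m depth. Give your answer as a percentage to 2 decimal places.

48.91%

Working in km (1 km = 1000 m; c in km⁻¹ = c in m⁻¹ × 1000):
phi = phi₀·exp(−c·z) = 0.63 × exp(−0.422 × 0.6) = 0.63 × exp(−0.2532)
  = 0.63 × 0.7763 = 0.4891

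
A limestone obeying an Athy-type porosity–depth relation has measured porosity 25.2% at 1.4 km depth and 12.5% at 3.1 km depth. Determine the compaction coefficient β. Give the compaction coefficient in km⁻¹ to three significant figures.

Athy: φ(d) = φ₀ e^(−βd) ⇒ φ₁/φ₂ = e^{β(d₂−d₁)} ⇒ β = ln(φ₁/φ₂)/(d₂−d₁)
β = ln(0.252/0.125) / (3.1 − 1.4) = ln(2.016) / 1.7 = 0.7011 / 1.7 = 0.4124 km⁻¹

0.412 km⁻¹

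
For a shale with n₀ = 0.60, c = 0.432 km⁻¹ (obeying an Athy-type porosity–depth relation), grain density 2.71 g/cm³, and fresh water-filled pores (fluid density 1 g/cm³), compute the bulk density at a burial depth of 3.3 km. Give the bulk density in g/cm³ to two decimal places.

2.46 g/cm³

Porosity at depth: n = 0.6·exp(−0.432×3.3) = 0.6×0.2404 = 0.1442
Bulk density: ρ_b = (1−n)ρ_g + n·ρ_f = 0.8558×2.71 + 0.1442×1
       = 2.319 + 0.144 = 2.463 g/cm³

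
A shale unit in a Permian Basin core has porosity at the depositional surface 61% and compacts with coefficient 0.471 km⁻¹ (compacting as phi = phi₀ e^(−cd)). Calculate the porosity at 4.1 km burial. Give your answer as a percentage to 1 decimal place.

8.8%

phi = phi₀·exp(−c·d) = 0.61 × exp(−0.471 × 4.1) = 0.61 × exp(−1.931)
  = 0.61 × 0.1450 = 0.0884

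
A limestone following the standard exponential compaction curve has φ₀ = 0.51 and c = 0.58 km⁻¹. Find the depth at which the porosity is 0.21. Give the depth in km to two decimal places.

1.53 km

Invert Athy's law: d = ln(φ₀/φ) / c
d = ln(0.51/0.21) / 0.58 = ln(2.429) / 0.58 = 0.8873 / 0.58 = 1.530 km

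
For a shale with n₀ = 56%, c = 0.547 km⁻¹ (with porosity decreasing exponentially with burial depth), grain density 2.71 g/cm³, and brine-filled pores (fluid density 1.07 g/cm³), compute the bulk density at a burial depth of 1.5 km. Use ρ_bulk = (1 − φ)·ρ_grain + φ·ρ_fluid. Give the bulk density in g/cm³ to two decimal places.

Porosity at depth: n = 0.56·exp(−0.547×1.5) = 0.56×0.4402 = 0.2465
Bulk density: ρ_b = (1−n)ρ_g + n·ρ_f = 0.7535×2.71 + 0.2465×1.07
       = 2.042 + 0.264 = 2.306 g/cm³

2.31 g/cm³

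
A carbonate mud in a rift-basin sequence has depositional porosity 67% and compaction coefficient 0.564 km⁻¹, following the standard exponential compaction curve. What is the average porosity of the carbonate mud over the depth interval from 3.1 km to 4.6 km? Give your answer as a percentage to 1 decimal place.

⟨phi⟩ = (1/(z₂−z₁)) ∫ phi₀ e^(−cz) dz = phi₀·(e^(−c·z₁) − e^(−c·z₂)) / (c·(z₂−z₁))
e^(−0.564×3.1) = 0.1741; e^(−0.564×4.6) = 0.0747
⟨phi⟩ = 0.67 × (0.1741 − 0.0747) / (0.564 × 1.5) = 0.67 × 0.1174 = 0.0787

7.9%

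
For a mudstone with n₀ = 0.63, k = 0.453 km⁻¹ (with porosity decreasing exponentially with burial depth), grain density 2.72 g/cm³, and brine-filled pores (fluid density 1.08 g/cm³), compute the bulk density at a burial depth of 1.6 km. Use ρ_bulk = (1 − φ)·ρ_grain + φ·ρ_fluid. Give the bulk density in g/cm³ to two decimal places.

2.22 g/cm³

Porosity at depth: n = 0.63·exp(−0.453×1.6) = 0.63×0.4844 = 0.3052
Bulk density: ρ_b = (1−n)ρ_g + n·ρ_f = 0.6948×2.72 + 0.3052×1.08
       = 1.890 + 0.330 = 2.219 g/cm³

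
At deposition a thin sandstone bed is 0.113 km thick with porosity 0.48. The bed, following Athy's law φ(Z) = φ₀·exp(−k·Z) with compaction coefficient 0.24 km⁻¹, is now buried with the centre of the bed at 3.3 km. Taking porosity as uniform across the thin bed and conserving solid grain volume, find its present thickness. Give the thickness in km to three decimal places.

0.075 km

Porosity at 3.3 km: φ = 0.48·exp(−0.24×3.3) = 0.2174
Solid-volume conservation: h(1−φ) = h₀(1−φ₀) ⇒ h = h₀·(1−φ₀)/(1−φ)
h = 0.113 × (1 − 0.48)/(1 − 0.2174) = 0.113 × 0.6645 = 0.0751 km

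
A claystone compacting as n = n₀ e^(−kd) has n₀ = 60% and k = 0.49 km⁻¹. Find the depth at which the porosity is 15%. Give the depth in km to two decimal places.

Invert Athy's law: d = ln(n₀/n) / k
d = ln(0.6/0.15) / 0.49 = ln(4) / 0.49 = 1.3863 / 0.49 = 2.829 km

2.83 km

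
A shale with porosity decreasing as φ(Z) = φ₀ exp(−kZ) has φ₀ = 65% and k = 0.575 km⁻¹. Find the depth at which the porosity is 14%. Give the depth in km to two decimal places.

2.67 km

Invert Athy's law: Z = ln(φ₀/φ) / k
Z = ln(0.65/0.14) / 0.575 = ln(4.643) / 0.575 = 1.5353 / 0.575 = 2.670 km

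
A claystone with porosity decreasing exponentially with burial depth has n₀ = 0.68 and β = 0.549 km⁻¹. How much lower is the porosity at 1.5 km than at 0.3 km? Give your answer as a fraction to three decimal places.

0.278

n(0.3) = 0.68·e^(−0.549×0.3) = 0.5767
n(1.5) = 0.68·e^(−0.549×1.5) = 0.2984
Δn = 0.5767 − 0.2984 = 0.2783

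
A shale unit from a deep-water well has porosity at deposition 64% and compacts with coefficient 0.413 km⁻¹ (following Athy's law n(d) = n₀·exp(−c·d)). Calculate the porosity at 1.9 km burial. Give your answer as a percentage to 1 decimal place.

n = n₀·exp(−c·d) = 0.64 × exp(−0.413 × 1.9) = 0.64 × exp(−0.7847)
  = 0.64 × 0.4563 = 0.2920

29.2%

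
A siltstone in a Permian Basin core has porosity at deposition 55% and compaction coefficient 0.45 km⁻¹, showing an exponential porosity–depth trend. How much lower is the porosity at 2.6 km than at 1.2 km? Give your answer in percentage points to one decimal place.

n(1.2) = 0.55·e^(−0.45×1.2) = 0.3205
n(2.6) = 0.55·e^(−0.45×2.6) = 0.1707
Δn = 0.3205 − 0.1707 = 0.1498

15.0 percentage points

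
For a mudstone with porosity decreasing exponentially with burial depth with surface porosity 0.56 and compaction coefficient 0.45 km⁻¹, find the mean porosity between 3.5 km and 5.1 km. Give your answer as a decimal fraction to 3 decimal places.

0.083

⟨phi⟩ = (1/(z₂−z₁)) ∫ phi₀ e^(−βz) dz = phi₀·(e^(−β·z₁) − e^(−β·z₂)) / (β·(z₂−z₁))
e^(−0.45×3.5) = 0.2070; e^(−0.45×5.1) = 0.1008
⟨phi⟩ = 0.56 × (0.2070 − 0.1008) / (0.45 × 1.6) = 0.56 × 0.1476 = 0.0826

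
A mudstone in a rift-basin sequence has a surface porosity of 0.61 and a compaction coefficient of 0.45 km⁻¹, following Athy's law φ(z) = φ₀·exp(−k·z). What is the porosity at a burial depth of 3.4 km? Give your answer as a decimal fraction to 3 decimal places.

0.132

φ = φ₀·exp(−k·z) = 0.61 × exp(−0.45 × 3.4) = 0.61 × exp(−1.53)
  = 0.61 × 0.2165 = 0.1321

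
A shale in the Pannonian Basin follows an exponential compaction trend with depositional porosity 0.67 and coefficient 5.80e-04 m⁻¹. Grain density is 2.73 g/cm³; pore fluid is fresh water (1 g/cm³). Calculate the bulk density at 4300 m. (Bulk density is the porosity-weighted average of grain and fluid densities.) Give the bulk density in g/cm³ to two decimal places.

2.63 g/cm³

Working in km (1 km = 1000 m; c in km⁻¹ = c in m⁻¹ × 1000):
Porosity at depth: phi = 0.67·exp(−0.58×4.3) = 0.67×0.0826 = 0.0553
Bulk density: ρ_b = (1−phi)ρ_g + phi·ρ_f = 0.9447×2.73 + 0.0553×1
       = 2.579 + 0.055 = 2.634 g/cm³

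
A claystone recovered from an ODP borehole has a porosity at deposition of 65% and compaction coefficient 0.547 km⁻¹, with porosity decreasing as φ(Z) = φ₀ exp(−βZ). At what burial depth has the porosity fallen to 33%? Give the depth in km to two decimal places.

1.24 km

Invert Athy's law: Z = ln(φ₀/φ) / β
Z = ln(0.65/0.33) / 0.547 = ln(1.97) / 0.547 = 0.6779 / 0.547 = 1.239 km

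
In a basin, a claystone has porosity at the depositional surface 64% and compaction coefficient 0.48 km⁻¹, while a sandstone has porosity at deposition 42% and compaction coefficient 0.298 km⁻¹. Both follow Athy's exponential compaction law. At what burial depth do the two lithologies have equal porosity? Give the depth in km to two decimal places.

2.31 km

Set n₀ₐ e^(−cₐz) = n₀ᵦ e^(−cᵦz) ⇒ ln(n₀ₐ/n₀ᵦ) = (cₐ − cᵦ)·z
z = ln(0.64/0.42) / (0.48 − 0.298) = 0.4212 / 0.182 = 2.314 km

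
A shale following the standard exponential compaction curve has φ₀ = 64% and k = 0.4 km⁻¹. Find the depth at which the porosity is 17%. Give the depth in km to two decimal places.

3.31 km

Invert Athy's law: d = ln(φ₀/φ) / k
d = ln(0.64/0.17) / 0.4 = ln(3.765) / 0.4 = 1.3257 / 0.4 = 3.314 km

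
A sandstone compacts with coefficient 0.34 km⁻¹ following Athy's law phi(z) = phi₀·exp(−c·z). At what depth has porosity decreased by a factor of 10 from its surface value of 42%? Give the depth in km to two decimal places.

6.77 km

phi/phi₀ = 1/10 ⇒ exp(−c·z) = 1/10 ⇒ z = ln(10) / c
z = 2.3026 / 0.34 = 6.772 km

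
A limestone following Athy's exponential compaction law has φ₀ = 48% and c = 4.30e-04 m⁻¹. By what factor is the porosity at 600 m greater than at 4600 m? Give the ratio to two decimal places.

Working in km (1 km = 1000 m; c in km⁻¹ = c in m⁻¹ × 1000):
φ(Z₁)/φ(Z₂) = e^(−c·Z₁)/e^(−c·Z₂) = e^{c(Z₂−Z₁)}
= exp(0.43 × 4) = exp(1.72) = 5.5845

5.58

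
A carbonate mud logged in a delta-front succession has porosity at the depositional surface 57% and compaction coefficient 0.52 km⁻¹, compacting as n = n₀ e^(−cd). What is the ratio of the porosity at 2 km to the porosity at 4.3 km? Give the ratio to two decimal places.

n(d₁)/n(d₂) = e^(−c·d₁)/e^(−c·d₂) = e^{c(d₂−d₁)}
= exp(0.52 × 2.3) = exp(1.196) = 3.3069

3.31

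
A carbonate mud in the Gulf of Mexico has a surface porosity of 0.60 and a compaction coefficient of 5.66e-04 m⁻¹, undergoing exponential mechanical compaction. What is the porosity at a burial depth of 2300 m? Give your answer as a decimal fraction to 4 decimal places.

Working in km (1 km = 1000 m; c in km⁻¹ = c in m⁻¹ × 1000):
φ = φ₀·exp(−c·d) = 0.6 × exp(−0.566 × 2.3) = 0.6 × exp(−1.302)
  = 0.6 × 0.2720 = 0.1632

0.1632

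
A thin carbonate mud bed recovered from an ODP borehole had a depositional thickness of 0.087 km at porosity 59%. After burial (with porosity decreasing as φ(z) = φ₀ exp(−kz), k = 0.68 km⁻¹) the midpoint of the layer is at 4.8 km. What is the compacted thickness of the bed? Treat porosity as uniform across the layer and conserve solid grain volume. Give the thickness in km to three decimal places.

Porosity at 4.8 km: φ = 0.59·exp(−0.68×4.8) = 0.0226
Solid-volume conservation: h(1−φ) = h₀(1−φ₀) ⇒ h = h₀·(1−φ₀)/(1−φ)
h = 0.087 × (1 − 0.59)/(1 − 0.0226) = 0.087 × 0.4195 = 0.0365 km

0.036 km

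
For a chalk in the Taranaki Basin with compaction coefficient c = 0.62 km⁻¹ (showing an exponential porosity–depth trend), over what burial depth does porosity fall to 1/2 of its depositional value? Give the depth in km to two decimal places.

φ/φ₀ = 1/2 ⇒ exp(−c·Z) = 1/2 ⇒ Z = ln(2) / c
Z = 0.6931 / 0.62 = 1.118 km

1.12 km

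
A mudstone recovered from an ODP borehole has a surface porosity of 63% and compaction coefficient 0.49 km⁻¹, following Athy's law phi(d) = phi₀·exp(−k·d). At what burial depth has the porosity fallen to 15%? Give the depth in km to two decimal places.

Invert Athy's law: d = ln(phi₀/phi) / k
d = ln(0.63/0.15) / 0.49 = ln(4.2) / 0.49 = 1.4351 / 0.49 = 2.929 km

2.93 km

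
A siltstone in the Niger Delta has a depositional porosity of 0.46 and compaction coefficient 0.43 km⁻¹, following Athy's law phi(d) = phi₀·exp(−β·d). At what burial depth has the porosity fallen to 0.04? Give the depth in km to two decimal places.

5.68 km

Invert Athy's law: d = ln(phi₀/phi) / β
d = ln(0.46/0.04) / 0.43 = ln(11.5) / 0.43 = 2.4423 / 0.43 = 5.680 km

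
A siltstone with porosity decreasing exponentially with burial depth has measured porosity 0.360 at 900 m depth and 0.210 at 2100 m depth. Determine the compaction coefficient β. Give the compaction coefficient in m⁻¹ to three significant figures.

0.000449 m⁻¹

Working in km (1 km = 1000 m; β in km⁻¹ = β in m⁻¹ × 1000):
Athy: φ(d) = φ₀ e^(−βd) ⇒ φ₁/φ₂ = e^{β(d₂−d₁)} ⇒ β = ln(φ₁/φ₂)/(d₂−d₁)
β = ln(0.36/0.21) / (2.1 − 0.9) = ln(1.714) / 1.2 = 0.5390 / 1.2 = 0.4492 km⁻¹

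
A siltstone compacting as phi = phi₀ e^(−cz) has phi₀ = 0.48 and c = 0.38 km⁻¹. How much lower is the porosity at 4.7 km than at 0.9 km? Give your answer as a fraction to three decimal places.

phi(0.9) = 0.48·e^(−0.38×0.9) = 0.3410
phi(4.7) = 0.48·e^(−0.38×4.7) = 0.0805
Δphi = 0.3410 − 0.0805 = 0.2605

0.261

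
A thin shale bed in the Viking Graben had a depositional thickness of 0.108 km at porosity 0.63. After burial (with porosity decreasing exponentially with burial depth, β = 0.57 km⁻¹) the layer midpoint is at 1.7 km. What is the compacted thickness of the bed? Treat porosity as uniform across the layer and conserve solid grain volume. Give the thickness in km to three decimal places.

Porosity at 1.7 km: phi = 0.63·exp(−0.57×1.7) = 0.2391
Solid-volume conservation: h(1−phi) = h₀(1−phi₀) ⇒ h = h₀·(1−phi₀)/(1−phi)
h = 0.108 × (1 − 0.63)/(1 − 0.2391) = 0.108 × 0.4862 = 0.0525 km

0.053 km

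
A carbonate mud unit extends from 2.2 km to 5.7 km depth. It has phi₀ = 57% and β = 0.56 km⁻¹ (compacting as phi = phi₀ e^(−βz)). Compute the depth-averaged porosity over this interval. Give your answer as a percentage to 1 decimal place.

⟨phi⟩ = (1/(z₂−z₁)) ∫ phi₀ e^(−βz) dz = phi₀·(e^(−β·z₁) − e^(−β·z₂)) / (β·(z₂−z₁))
e^(−0.56×2.2) = 0.2917; e^(−0.56×5.7) = 0.0411
⟨phi⟩ = 0.57 × (0.2917 − 0.0411) / (0.56 × 3.5) = 0.57 × 0.1279 = 0.0729

7.3%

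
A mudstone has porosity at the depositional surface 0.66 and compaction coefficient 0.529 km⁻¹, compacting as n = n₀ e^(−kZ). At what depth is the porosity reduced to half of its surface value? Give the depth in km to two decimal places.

n/n₀ = 1/2 ⇒ exp(−k·Z) = 1/2 ⇒ Z = ln(2) / k
Z = 0.6931 / 0.529 = 1.310 km

1.31 km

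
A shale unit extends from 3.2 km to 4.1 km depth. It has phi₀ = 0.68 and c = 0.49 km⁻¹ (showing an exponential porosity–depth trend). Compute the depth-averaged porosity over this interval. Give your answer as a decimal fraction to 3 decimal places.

0.115

⟨phi⟩ = (1/(Z₂−Z₁)) ∫ phi₀ e^(−cZ) dZ = phi₀·(e^(−c·Z₁) − e^(−c·Z₂)) / (c·(Z₂−Z₁))
e^(−0.49×3.2) = 0.2085; e^(−0.49×4.1) = 0.1341
⟨phi⟩ = 0.68 × (0.2085 − 0.1341) / (0.49 × 0.9) = 0.68 × 0.1686 = 0.1146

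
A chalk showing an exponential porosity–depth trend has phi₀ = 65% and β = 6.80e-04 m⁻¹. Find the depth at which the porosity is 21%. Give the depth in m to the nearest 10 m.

Working in km (1 km = 1000 m; β in km⁻¹ = β in m⁻¹ × 1000):
Invert Athy's law: d = ln(phi₀/phi) / β
d = ln(0.65/0.21) / 0.68 = ln(3.095) / 0.68 = 1.1299 / 0.68 = 1.662 km

1660 m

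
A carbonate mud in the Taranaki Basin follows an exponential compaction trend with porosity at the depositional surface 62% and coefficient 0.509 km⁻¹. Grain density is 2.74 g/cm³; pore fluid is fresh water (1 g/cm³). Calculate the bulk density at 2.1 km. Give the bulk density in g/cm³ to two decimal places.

2.37 g/cm³

Porosity at depth: n = 0.62·exp(−0.509×2.1) = 0.62×0.3434 = 0.2129
Bulk density: ρ_b = (1−n)ρ_g + n·ρ_f = 0.7871×2.74 + 0.2129×1
       = 2.157 + 0.213 = 2.370 g/cm³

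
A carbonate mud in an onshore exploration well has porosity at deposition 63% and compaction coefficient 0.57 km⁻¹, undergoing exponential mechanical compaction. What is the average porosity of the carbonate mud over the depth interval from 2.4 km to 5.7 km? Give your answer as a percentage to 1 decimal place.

⟨phi⟩ = (1/(z₂−z₁)) ∫ phi₀ e^(−kz) dz = phi₀·(e^(−k·z₁) − e^(−k·z₂)) / (k·(z₂−z₁))
e^(−0.57×2.4) = 0.2546; e^(−0.57×5.7) = 0.0388
⟨phi⟩ = 0.63 × (0.2546 − 0.0388) / (0.57 × 3.3) = 0.63 × 0.1147 = 0.0723

7.2%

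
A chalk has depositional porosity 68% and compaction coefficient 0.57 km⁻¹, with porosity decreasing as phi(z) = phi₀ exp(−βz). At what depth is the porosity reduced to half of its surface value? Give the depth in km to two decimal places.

1.22 km

phi/phi₀ = 1/2 ⇒ exp(−β·z) = 1/2 ⇒ z = ln(2) / β
z = 0.6931 / 0.57 = 1.216 km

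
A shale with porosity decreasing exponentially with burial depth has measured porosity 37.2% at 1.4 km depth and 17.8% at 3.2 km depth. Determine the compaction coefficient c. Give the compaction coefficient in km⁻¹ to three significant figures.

0.410 km⁻¹

Athy: φ(Z) = φ₀ e^(−cZ) ⇒ φ₁/φ₂ = e^{c(Z₂−Z₁)} ⇒ c = ln(φ₁/φ₂)/(Z₂−Z₁)
c = ln(0.372/0.178) / (3.2 − 1.4) = ln(2.09) / 1.8 = 0.7371 / 1.8 = 0.4095 km⁻¹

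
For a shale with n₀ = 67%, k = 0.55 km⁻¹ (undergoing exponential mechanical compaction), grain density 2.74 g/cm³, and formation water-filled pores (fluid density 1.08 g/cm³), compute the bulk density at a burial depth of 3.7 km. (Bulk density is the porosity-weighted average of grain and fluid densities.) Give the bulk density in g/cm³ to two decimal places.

2.59 g/cm³

Porosity at depth: n = 0.67·exp(−0.55×3.7) = 0.67×0.1307 = 0.0876
Bulk density: ρ_b = (1−n)ρ_g + n·ρ_f = 0.9124×2.74 + 0.0876×1.08
       = 2.500 + 0.095 = 2.595 g/cm³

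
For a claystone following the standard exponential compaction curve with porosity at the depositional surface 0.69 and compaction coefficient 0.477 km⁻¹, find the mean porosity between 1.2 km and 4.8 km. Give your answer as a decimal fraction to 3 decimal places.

0.186

⟨φ⟩ = (1/(d₂−d₁)) ∫ φ₀ e^(−kd) dd = φ₀·(e^(−k·d₁) − e^(−k·d₂)) / (k·(d₂−d₁))
e^(−0.477×1.2) = 0.5642; e^(−0.477×4.8) = 0.1013
⟨φ⟩ = 0.69 × (0.5642 − 0.1013) / (0.477 × 3.6) = 0.69 × 0.2695 = 0.1860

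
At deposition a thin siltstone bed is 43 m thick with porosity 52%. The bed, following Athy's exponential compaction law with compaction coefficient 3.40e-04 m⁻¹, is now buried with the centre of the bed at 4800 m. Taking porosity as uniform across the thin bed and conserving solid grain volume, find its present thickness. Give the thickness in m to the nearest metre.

23 m

Working in km (1 km = 1000 m; β in km⁻¹ = β in m⁻¹ × 1000):
Porosity at 4.8 km: φ = 0.52·exp(−0.34×4.8) = 0.1017
Solid-volume conservation: h(1−φ) = h₀(1−φ₀) ⇒ h = h₀·(1−φ₀)/(1−φ)
h = 0.043 × (1 − 0.52)/(1 − 0.1017) = 0.043 × 0.5343 = 0.0230 km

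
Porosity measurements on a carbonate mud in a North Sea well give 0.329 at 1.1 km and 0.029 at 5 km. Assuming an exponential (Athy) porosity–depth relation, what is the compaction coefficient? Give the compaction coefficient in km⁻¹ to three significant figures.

0.623 km⁻¹

Athy: phi(Z) = phi₀ e^(−cZ) ⇒ phi₁/phi₂ = e^{c(Z₂−Z₁)} ⇒ c = ln(phi₁/phi₂)/(Z₂−Z₁)
c = ln(0.329/0.029) / (5 − 1.1) = ln(11.34) / 3.9 = 2.4288 / 3.9 = 0.6228 km⁻¹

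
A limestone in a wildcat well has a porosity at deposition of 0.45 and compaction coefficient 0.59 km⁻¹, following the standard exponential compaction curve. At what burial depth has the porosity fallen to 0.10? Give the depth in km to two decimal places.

2.55 km

Invert Athy's law: z = ln(phi₀/phi) / c
z = ln(0.45/0.1) / 0.59 = ln(4.5) / 0.59 = 1.5041 / 0.59 = 2.549 km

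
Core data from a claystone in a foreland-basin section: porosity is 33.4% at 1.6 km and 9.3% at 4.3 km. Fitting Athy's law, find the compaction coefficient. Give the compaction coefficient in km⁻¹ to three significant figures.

0.474 km⁻¹

Athy: phi(z) = phi₀ e^(−cz) ⇒ phi₁/phi₂ = e^{c(z₂−z₁)} ⇒ c = ln(phi₁/phi₂)/(z₂−z₁)
c = ln(0.334/0.093) / (4.3 − 1.6) = ln(3.591) / 2.7 = 1.2785 / 2.7 = 0.4735 km⁻¹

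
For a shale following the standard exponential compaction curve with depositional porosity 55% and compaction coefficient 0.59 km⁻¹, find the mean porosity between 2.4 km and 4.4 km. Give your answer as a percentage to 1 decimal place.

⟨phi⟩ = (1/(d₂−d₁)) ∫ phi₀ e^(−cd) dd = phi₀·(e^(−c·d₁) − e^(−c·d₂)) / (c·(d₂−d₁))
e^(−0.59×2.4) = 0.2427; e^(−0.59×4.4) = 0.0746
⟨phi⟩ = 0.55 × (0.2427 − 0.0746) / (0.59 × 2) = 0.55 × 0.1425 = 0.0784

7.8%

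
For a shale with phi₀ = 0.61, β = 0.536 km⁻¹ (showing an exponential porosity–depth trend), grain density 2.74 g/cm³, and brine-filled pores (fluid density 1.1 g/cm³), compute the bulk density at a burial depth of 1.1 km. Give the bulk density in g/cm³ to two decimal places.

Porosity at depth: phi = 0.61·exp(−0.536×1.1) = 0.61×0.5545 = 0.3383
Bulk density: ρ_b = (1−phi)ρ_g + phi·ρ_f = 0.6617×2.74 + 0.3383×1.1
       = 1.813 + 0.372 = 2.185 g/cm³

2.19 g/cm³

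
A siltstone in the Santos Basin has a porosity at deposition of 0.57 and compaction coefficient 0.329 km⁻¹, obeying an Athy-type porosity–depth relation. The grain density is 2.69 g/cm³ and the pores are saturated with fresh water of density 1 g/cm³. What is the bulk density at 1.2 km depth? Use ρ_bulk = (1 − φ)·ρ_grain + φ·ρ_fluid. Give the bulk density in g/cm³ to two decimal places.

Porosity at depth: phi = 0.57·exp(−0.329×1.2) = 0.57×0.6738 = 0.3841
Bulk density: ρ_b = (1−phi)ρ_g + phi·ρ_f = 0.6159×2.69 + 0.3841×1
       = 1.657 + 0.384 = 2.041 g/cm³

2.04 g/cm³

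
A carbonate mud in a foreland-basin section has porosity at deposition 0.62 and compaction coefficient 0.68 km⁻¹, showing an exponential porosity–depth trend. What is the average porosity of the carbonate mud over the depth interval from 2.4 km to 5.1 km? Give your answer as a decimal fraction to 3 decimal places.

⟨n⟩ = (1/(z₂−z₁)) ∫ n₀ e^(−cz) dz = n₀·(e^(−c·z₁) − e^(−c·z₂)) / (c·(z₂−z₁))
e^(−0.68×2.4) = 0.1955; e^(−0.68×5.1) = 0.0312
⟨n⟩ = 0.62 × (0.1955 − 0.0312) / (0.68 × 2.7) = 0.62 × 0.0895 = 0.0555

0.056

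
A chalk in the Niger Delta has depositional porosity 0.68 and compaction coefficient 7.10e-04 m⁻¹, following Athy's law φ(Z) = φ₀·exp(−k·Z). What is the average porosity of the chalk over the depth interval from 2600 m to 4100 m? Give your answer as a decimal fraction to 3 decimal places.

0.066

Working in km (1 km = 1000 m; k in km⁻¹ = k in m⁻¹ × 1000):
⟨φ⟩ = (1/(Z₂−Z₁)) ∫ φ₀ e^(−kZ) dZ = φ₀·(e^(−k·Z₁) − e^(−k·Z₂)) / (k·(Z₂−Z₁))
e^(−0.71×2.6) = 0.1579; e^(−0.71×4.1) = 0.0544
⟨φ⟩ = 0.68 × (0.1579 − 0.0544) / (0.71 × 1.5) = 0.68 × 0.0971 = 0.0661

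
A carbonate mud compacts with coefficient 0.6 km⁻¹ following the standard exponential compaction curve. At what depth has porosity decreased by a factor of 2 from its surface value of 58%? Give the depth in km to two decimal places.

n/n₀ = 1/2 ⇒ exp(−k·Z) = 1/2 ⇒ Z = ln(2) / k
Z = 0.6931 / 0.6 = 1.155 km

1.16 km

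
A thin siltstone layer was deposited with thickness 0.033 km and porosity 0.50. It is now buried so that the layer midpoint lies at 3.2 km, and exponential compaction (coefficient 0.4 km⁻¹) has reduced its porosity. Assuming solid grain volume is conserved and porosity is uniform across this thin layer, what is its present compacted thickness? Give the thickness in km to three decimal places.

Porosity at 3.2 km: phi = 0.5·exp(−0.4×3.2) = 0.1390
Solid-volume conservation: h(1−phi) = h₀(1−phi₀) ⇒ h = h₀·(1−phi₀)/(1−phi)
h = 0.033 × (1 − 0.5)/(1 − 0.1390) = 0.033 × 0.5807 = 0.0192 km

0.019 km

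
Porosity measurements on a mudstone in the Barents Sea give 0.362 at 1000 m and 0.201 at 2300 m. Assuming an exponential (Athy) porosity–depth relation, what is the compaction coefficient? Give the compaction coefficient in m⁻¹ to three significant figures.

0.000453 m⁻¹

Working in km (1 km = 1000 m; β in km⁻¹ = β in m⁻¹ × 1000):
Athy: n(Z) = n₀ e^(−βZ) ⇒ n₁/n₂ = e^{β(Z₂−Z₁)} ⇒ β = ln(n₁/n₂)/(Z₂−Z₁)
β = ln(0.362/0.201) / (2.3 − 1) = ln(1.801) / 1.3 = 0.5883 / 1.3 = 0.4526 km⁻¹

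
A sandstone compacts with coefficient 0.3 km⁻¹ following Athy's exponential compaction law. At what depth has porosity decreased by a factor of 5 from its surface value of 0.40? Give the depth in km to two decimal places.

5.36 km

n/n₀ = 1/5 ⇒ exp(−β·Z) = 1/5 ⇒ Z = ln(5) / β
Z = 1.6094 / 0.3 = 5.365 km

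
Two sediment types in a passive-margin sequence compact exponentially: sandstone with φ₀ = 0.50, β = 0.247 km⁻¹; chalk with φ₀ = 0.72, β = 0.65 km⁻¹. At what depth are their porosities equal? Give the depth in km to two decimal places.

0.90 km

Set φ₀ₐ e^(−βₐd) = φ₀ᵦ e^(−βᵦd) ⇒ ln(φ₀ₐ/φ₀ᵦ) = (βₐ − βᵦ)·d
d = ln(0.5/0.72) / (0.247 − 0.65) = -0.3646 / -0.403 = 0.905 km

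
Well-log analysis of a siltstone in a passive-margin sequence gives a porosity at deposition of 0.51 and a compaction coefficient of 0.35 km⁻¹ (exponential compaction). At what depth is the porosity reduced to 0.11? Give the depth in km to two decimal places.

Invert Athy's law: Z = ln(φ₀/φ) / c
Z = ln(0.51/0.11) / 0.35 = ln(4.636) / 0.35 = 1.5339 / 0.35 = 4.383 km

4.38 km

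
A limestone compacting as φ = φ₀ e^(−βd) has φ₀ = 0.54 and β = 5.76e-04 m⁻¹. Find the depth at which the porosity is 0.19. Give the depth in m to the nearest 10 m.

Working in km (1 km = 1000 m; β in km⁻¹ = β in m⁻¹ × 1000):
Invert Athy's law: d = ln(φ₀/φ) / β
d = ln(0.54/0.19) / 0.576 = ln(2.842) / 0.576 = 1.0445 / 0.576 = 1.813 km

1810 m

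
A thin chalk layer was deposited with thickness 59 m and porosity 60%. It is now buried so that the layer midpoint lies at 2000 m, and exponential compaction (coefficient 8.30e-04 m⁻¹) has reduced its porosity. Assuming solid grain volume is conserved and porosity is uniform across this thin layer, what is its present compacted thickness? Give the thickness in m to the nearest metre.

Working in km (1 km = 1000 m; c in km⁻¹ = c in m⁻¹ × 1000):
Porosity at 2 km: n = 0.6·exp(−0.83×2) = 0.1141
Solid-volume conservation: h(1−n) = h₀(1−n₀) ⇒ h = h₀·(1−n₀)/(1−n)
h = 0.059 × (1 − 0.6)/(1 − 0.1141) = 0.059 × 0.4515 = 0.0266 km

27 m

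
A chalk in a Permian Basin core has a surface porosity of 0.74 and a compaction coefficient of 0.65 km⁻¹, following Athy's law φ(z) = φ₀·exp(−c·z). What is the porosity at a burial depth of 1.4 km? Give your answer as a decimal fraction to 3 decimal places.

φ = φ₀·exp(−c·z) = 0.74 × exp(−0.65 × 1.4) = 0.74 × exp(−0.91)
  = 0.74 × 0.4025 = 0.2979

0.298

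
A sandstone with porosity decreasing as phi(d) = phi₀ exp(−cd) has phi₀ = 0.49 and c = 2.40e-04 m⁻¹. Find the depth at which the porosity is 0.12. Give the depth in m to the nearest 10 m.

5860 m

Working in km (1 km = 1000 m; c in km⁻¹ = c in m⁻¹ × 1000):
Invert Athy's law: d = ln(phi₀/phi) / c
d = ln(0.49/0.12) / 0.24 = ln(4.083) / 0.24 = 1.4069 / 0.24 = 5.862 km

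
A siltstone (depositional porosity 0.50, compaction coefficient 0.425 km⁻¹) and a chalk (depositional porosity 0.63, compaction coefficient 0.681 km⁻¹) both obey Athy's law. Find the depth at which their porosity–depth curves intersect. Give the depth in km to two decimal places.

0.90 km

Set φ₀ₐ e^(−kₐz) = φ₀ᵦ e^(−kᵦz) ⇒ ln(φ₀ₐ/φ₀ᵦ) = (kₐ − kᵦ)·z
z = ln(0.5/0.63) / (0.425 − 0.681) = -0.2311 / -0.256 = 0.903 km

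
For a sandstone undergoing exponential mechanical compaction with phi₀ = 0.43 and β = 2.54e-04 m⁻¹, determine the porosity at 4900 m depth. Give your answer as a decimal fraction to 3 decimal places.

Working in km (1 km = 1000 m; β in km⁻¹ = β in m⁻¹ × 1000):
phi = phi₀·exp(−β·d) = 0.43 × exp(−0.254 × 4.9) = 0.43 × exp(−1.245)
  = 0.43 × 0.2881 = 0.1239

0.124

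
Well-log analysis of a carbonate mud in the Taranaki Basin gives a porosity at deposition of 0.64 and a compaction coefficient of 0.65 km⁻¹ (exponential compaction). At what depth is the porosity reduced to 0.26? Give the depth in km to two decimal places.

Invert Athy's law: Z = ln(phi₀/phi) / k
Z = ln(0.64/0.26) / 0.65 = ln(2.462) / 0.65 = 0.9008 / 0.65 = 1.386 km

1.39 km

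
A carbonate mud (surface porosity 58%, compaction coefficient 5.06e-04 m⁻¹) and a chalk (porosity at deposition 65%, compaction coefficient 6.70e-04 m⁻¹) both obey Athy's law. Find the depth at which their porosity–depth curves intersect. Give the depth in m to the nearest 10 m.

690 m

Working in km (1 km = 1000 m; k in km⁻¹ = k in m⁻¹ × 1000):
Set n₀ₐ e^(−kₐz) = n₀ᵦ e^(−kᵦz) ⇒ ln(n₀ₐ/n₀ᵦ) = (kₐ − kᵦ)·z
z = ln(0.58/0.65) / (0.506 − 0.67) = -0.1139 / -0.164 = 0.695 km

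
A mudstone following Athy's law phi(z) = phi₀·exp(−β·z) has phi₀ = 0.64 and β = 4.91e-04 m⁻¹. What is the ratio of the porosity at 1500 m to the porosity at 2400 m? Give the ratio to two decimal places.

1.56

Working in km (1 km = 1000 m; β in km⁻¹ = β in m⁻¹ × 1000):
phi(z₁)/phi(z₂) = e^(−β·z₁)/e^(−β·z₂) = e^{β(z₂−z₁)}
= exp(0.491 × 0.9) = exp(0.4419) = 1.5557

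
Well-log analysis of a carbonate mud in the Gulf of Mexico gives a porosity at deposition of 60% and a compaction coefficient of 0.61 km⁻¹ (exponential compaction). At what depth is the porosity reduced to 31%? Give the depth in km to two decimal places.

Invert Athy's law: d = ln(n₀/n) / k
d = ln(0.6/0.31) / 0.61 = ln(1.935) / 0.61 = 0.6604 / 0.61 = 1.083 km

1.08 km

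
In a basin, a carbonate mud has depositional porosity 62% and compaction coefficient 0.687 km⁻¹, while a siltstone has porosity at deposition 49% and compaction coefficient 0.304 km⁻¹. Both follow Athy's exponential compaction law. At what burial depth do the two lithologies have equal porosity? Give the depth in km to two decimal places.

Set φ₀ₐ e^(−kₐd) = φ₀ᵦ e^(−kᵦd) ⇒ ln(φ₀ₐ/φ₀ᵦ) = (kₐ − kᵦ)·d
d = ln(0.62/0.49) / (0.687 − 0.304) = 0.2353 / 0.383 = 0.614 km

0.61 km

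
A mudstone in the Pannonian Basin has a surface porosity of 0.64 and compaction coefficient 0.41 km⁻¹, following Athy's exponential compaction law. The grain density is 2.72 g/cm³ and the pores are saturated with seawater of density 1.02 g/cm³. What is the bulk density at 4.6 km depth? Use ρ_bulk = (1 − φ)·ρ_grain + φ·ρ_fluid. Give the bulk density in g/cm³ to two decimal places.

Porosity at depth: phi = 0.64·exp(−0.41×4.6) = 0.64×0.1517 = 0.0971
Bulk density: ρ_b = (1−phi)ρ_g + phi·ρ_f = 0.9029×2.72 + 0.0971×1.02
       = 2.456 + 0.099 = 2.555 g/cm³

2.55 g/cm³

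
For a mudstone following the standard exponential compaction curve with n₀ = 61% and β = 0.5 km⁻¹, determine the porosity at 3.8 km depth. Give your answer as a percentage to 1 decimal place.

9.1%

n = n₀·exp(−β·z) = 0.61 × exp(−0.5 × 3.8) = 0.61 × exp(−1.9)
  = 0.61 × 0.1496 = 0.0912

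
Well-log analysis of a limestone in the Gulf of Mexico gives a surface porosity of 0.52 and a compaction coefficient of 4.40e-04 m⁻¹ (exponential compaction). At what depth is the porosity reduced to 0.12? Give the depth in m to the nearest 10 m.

3330 m

Working in km (1 km = 1000 m; β in km⁻¹ = β in m⁻¹ × 1000):
Invert Athy's law: Z = ln(n₀/n) / β
Z = ln(0.52/0.12) / 0.44 = ln(4.333) / 0.44 = 1.4663 / 0.44 = 3.333 km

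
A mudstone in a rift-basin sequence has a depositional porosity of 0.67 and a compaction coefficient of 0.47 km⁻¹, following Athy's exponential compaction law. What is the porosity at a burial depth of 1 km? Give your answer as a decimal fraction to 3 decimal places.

0.419

phi = phi₀·exp(−c·z) = 0.67 × exp(−0.47 × 1) = 0.67 × exp(−0.47)
  = 0.67 × 0.6250 = 0.4188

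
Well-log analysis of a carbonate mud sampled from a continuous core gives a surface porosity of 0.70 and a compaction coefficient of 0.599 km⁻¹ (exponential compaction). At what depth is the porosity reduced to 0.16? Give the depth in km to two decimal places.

Invert Athy's law: Z = ln(n₀/n) / k
Z = ln(0.7/0.16) / 0.599 = ln(4.375) / 0.599 = 1.4759 / 0.599 = 2.464 km

2.46 km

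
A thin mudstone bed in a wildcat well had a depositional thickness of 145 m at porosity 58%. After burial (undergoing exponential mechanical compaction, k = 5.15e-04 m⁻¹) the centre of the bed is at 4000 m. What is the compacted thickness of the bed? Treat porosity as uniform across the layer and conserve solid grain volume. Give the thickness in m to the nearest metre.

Working in km (1 km = 1000 m; k in km⁻¹ = k in m⁻¹ × 1000):
Porosity at 4 km: phi = 0.58·exp(−0.515×4) = 0.0739
Solid-volume conservation: h(1−phi) = h₀(1−phi₀) ⇒ h = h₀·(1−phi₀)/(1−phi)
h = 0.145 × (1 − 0.58)/(1 − 0.0739) = 0.145 × 0.4535 = 0.0658 km

66 m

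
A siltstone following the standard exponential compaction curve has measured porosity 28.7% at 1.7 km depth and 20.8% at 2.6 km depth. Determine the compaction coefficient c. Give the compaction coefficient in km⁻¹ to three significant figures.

0.358 km⁻¹

Athy: phi(Z) = phi₀ e^(−cZ) ⇒ phi₁/phi₂ = e^{c(Z₂−Z₁)} ⇒ c = ln(phi₁/phi₂)/(Z₂−Z₁)
c = ln(0.287/0.208) / (2.6 − 1.7) = ln(1.38) / 0.9 = 0.3219 / 0.9 = 0.3577 km⁻¹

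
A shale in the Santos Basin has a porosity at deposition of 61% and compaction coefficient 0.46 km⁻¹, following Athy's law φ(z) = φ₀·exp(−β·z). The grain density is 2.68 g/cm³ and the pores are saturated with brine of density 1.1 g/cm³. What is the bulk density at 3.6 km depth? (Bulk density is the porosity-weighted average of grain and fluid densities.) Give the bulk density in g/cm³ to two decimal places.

Porosity at depth: φ = 0.61·exp(−0.46×3.6) = 0.61×0.1909 = 0.1164
Bulk density: ρ_b = (1−φ)ρ_g + φ·ρ_f = 0.8836×2.68 + 0.1164×1.1
       = 2.368 + 0.128 = 2.496 g/cm³

2.50 g/cm³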